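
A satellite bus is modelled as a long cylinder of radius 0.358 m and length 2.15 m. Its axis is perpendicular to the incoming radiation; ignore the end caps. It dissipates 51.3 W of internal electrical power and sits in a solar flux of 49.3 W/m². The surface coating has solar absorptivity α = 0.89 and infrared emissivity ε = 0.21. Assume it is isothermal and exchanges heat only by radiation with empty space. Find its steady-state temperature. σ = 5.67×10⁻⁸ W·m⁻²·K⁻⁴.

T ≈ 213 K

At steady state, absorbed solar power + internal power = radiated power.
Absorbed: α·S·A_cross = 0.89·49.3·1.539 = 67.54 W (cross-section 2rL).
Total input = 67.54 + 51.3 = 118.8 W.
Radiated: εσ·A_surf·T⁴ with A_surf = 2πrL = 4.836 m².
T⁴ = 118.8/(0.21·5.67×10⁻⁸·4.836) = 2.064×10⁹ K⁴.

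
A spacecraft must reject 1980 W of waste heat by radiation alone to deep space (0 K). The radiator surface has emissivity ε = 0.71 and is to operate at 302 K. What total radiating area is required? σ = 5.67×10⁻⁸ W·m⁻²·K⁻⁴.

P = εσA T⁴ ⇒ A = P/(εσT⁴).
T⁴ = 8.318×10⁹ K⁴.
A = 1980/(0.71 × 5.67×10⁻⁸ × 8.318×10⁹).

A ≈ 5.91 m²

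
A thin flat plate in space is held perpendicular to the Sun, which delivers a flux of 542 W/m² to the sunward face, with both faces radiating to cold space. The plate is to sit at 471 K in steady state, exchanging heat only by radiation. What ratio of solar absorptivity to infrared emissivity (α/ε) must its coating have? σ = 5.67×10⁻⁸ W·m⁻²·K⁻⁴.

Balance: αS·A = εσ·2A·T⁴ ⇒ α/ε = 2σT⁴/S.
α/ε = 2·5.67×10⁻⁸·(471)⁴/542 = 2·5.67×10⁻⁸·4.921×10¹⁰/542.

α/ε ≈ 10.3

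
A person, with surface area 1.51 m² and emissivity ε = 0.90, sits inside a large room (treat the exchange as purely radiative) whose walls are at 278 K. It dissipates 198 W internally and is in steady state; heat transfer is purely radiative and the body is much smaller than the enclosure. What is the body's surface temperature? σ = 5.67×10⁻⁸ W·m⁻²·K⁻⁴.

T ≈ 304 K

For a small grey body in a large enclosure, net radiated power = εσA(T⁴ − T_w⁴).
Steady state: P = εσA(T⁴ − T_w⁴) with A = 1.51 m².
T⁴ = P/(εσA) + T_w⁴ = 198/(0.90·5.67×10⁻⁸·1.510) + (278)⁴
    = 2.570×10⁹ + 5.973×10⁹ = 8.542×10⁹ K⁴.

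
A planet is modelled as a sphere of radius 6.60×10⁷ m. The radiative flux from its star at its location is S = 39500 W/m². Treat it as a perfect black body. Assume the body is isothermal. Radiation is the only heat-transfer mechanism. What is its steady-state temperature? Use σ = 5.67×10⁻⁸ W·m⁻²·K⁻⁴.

T ≈ 646 K

At equilibrium, absorbed power = emitted power.
Absorbing cross-section = πr² = 1.368×10¹⁶ m²; emitting surface = 4πr² = 5.474×10¹⁶ m² (ratio 4).
S·A_cross = εσ·A_surf·T⁴  ⇒  T⁴ = S/(4σ).
T⁴ = 1.00·39500/(4·5.67×10⁻⁸) = 1.742×10¹¹ K⁴.
T = (1.742×10¹¹)^(1/4).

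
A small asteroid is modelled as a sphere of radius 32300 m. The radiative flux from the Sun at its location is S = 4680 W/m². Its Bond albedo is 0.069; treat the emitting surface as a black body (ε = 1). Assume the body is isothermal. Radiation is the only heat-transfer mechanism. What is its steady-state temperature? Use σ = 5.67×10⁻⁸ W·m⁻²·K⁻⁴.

T ≈ 372 K

At equilibrium, absorbed power = emitted power.
Absorbing cross-section = πr² = 3.278×10⁹ m²; emitting surface = 4πr² = 1.311×10¹⁰ m² (ratio 4).
(1−a)S·A_cross = εσ·A_surf·T⁴  ⇒  T⁴ = (1−a)S/(4σ).
T⁴ = 0.931·4680/(4·5.67×10⁻⁸) = 1.921×10¹⁰ K⁴.
T = (1.921×10¹⁰)^(1/4).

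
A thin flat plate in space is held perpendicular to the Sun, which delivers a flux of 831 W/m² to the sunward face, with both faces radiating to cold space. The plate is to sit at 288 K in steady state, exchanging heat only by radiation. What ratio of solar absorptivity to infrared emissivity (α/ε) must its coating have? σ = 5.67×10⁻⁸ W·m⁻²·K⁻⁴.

Balance: αS·A = εσ·2A·T⁴ ⇒ α/ε = 2σT⁴/S.
α/ε = 2·5.67×10⁻⁸·(288)⁴/831 = 2·5.67×10⁻⁸·6.880×10⁹/831.

α/ε ≈ 0.939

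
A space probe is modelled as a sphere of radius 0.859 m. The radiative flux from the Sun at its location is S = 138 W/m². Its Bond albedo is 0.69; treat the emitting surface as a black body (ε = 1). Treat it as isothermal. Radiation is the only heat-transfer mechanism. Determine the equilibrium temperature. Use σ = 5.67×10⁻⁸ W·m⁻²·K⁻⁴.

At equilibrium, absorbed power = emitted power.
Absorbing cross-section = πr² = 2.318 m²; emitting surface = 4πr² = 9.272 m² (ratio 4).
(1−a)S·A_cross = εσ·A_surf·T⁴  ⇒  T⁴ = (1−a)S/(4σ).
T⁴ = 0.310·138/(4·5.67×10⁻⁸) = 1.886×10⁸ K⁴.
T = (1.886×10⁸)^(1/4).

T ≈ 117 K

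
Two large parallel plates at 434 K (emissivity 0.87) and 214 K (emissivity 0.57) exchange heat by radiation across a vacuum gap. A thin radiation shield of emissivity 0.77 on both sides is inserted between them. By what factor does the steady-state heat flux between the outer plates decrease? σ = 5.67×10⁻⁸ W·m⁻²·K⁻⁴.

Without shield: q₀ = σΔ(T⁴)/(1/ε₁+1/ε₂−1) with denominator 1.904.
With shield the two gaps are in series; the resistances add: (1/ε₁+1/ε_s−1)+(1/ε_s+1/ε₂−1) = 1.448+2.053 = 3.501.
Heat-flux ratio q₀/q = 3.501/1.904.

factor ≈ 1.84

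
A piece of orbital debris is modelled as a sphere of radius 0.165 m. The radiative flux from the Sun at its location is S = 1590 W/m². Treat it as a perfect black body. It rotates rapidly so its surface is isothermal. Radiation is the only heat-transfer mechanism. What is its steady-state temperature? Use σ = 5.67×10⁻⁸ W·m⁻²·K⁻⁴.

At equilibrium, absorbed power = emitted power.
Absorbing cross-section = πr² = 0.08553 m²; emitting surface = 4πr² = 0.3421 m² (ratio 4).
S·A_cross = εσ·A_surf·T⁴  ⇒  T⁴ = S/(4σ).
T⁴ = 1.00·1590/(4·5.67×10⁻⁸) = 7.011×10⁹ K⁴.
T = (7.011×10⁹)^(1/4).

T ≈ 289 K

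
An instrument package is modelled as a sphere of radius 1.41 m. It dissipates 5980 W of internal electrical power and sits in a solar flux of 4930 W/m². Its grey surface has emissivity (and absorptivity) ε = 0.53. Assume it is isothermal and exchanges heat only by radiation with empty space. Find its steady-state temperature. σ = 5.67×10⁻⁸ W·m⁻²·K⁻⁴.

T ≈ 415 K

At steady state, absorbed solar power + internal power = radiated power.
Absorbed: α·S·A_cross = 0.53·4930·6.246 = 16320 W (cross-section πr²).
Total input = 16320 + 5980 = 22300 W.
Radiated: εσ·A_surf·T⁴ with A_surf = 4πr² = 24.98 m².
T⁴ = 22300/(0.53·5.67×10⁻⁸·24.98) = 2.970×10¹⁰ K⁴.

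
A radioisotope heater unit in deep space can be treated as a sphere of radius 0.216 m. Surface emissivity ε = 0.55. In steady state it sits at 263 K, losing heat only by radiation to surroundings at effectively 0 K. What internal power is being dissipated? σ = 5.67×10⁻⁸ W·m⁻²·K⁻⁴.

Steady state: P = εσA T⁴.
A = 4πr² = 0.5863 m²; T⁴ = (263)⁴ = 4.784×10⁹ K⁴.
P = 0.55 × 5.67×10⁻⁸ × 0.5863 × 4.784×10⁹.

P ≈ 87.5 W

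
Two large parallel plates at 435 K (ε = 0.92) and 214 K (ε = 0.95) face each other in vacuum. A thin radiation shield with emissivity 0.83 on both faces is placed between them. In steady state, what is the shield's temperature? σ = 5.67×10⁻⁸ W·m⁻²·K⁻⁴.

In steady state the net flux on the hot side equals that on the cold side.
σ(T₁⁴−T_s⁴)/D₁ = σ(T_s⁴−T₂⁴)/D₂, with D₁ = 1/ε₁+1/ε_s−1 = 1.292, D₂ = 1/ε_s+1/ε₂−1 = 1.257.
Solve for T_s⁴: T_s⁴ = (D₂·T₁⁴ + D₁·T₂⁴)/(D₁+D₂) = 1.872×10¹⁰ K⁴.

T_s ≈ 370 K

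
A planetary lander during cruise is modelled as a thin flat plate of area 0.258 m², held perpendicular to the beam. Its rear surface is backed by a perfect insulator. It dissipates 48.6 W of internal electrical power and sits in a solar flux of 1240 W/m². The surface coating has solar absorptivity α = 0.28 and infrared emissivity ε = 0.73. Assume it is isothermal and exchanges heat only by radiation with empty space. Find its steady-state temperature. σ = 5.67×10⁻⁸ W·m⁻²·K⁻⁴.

T ≈ 337 K

At steady state, absorbed solar power + internal power = radiated power.
Absorbed: α·S·A_cross = 0.28·1240·0.2580 = 89.58 W (cross-section A).
Total input = 89.58 + 48.6 = 138.2 W.
Radiated: εσ·A_surf·T⁴ with A_surf = A = 0.2580 m².
T⁴ = 138.2/(0.73·5.67×10⁻⁸·0.2580) = 1.294×10¹⁰ K⁴.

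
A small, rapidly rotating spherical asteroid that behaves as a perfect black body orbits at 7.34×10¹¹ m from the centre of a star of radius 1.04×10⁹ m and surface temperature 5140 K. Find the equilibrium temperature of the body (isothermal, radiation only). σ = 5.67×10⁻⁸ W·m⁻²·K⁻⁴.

T ≈ 137 K

The star's surface emits σT_*⁴; at distance d the flux is S = σT_*⁴(R_*/d)².
S = 5.67×10⁻⁸·(5140)⁴·(1.04×10⁹/7.34×10¹¹)² = 79.45 W/m².
For an isothermal sphere T⁴ = (1−a)S/(4σ) = 3.503×10⁸ K⁴.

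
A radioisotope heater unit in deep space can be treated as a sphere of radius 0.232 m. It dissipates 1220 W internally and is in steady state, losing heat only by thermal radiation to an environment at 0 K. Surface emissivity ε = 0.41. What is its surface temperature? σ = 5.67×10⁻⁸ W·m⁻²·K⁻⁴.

T ≈ 528 K

Steady state: internal power = radiated power, P = εσA T⁴.
Radiating area A = 4πr² = 0.6764 m².
T⁴ = P/(εσA) = 1220/(0.41·5.67×10⁻⁸·0.6764) = 7.759×10¹⁰ K⁴.
T = (7.759×10¹⁰)^(1/4).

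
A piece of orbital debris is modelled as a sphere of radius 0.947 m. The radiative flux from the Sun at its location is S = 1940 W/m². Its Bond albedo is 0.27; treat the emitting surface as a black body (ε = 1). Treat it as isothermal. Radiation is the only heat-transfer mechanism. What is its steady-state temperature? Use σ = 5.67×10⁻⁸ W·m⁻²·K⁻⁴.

T ≈ 281 K

At equilibrium, absorbed power = emitted power.
Absorbing cross-section = πr² = 2.817 m²; emitting surface = 4πr² = 11.27 m² (ratio 4).
(1−a)S·A_cross = εσ·A_surf·T⁴  ⇒  T⁴ = (1−a)S/(4σ).
T⁴ = 0.730·1940/(4·5.67×10⁻⁸) = 6.244×10⁹ K⁴.
T = (6.244×10⁹)^(1/4).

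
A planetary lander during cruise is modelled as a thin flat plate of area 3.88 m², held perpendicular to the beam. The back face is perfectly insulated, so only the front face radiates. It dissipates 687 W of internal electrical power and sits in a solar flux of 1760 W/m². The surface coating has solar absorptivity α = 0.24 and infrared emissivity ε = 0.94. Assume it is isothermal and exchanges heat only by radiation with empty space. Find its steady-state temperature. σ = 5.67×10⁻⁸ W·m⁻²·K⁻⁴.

At steady state, absorbed solar power + internal power = radiated power.
Absorbed: α·S·A_cross = 0.24·1760·3.880 = 1639 W (cross-section A).
Total input = 1639 + 687 = 2326 W.
Radiated: εσ·A_surf·T⁴ with A_surf = A = 3.880 m².
T⁴ = 2326/(0.94·5.67×10⁻⁸·3.880) = 1.125×10¹⁰ K⁴.

T ≈ 326 K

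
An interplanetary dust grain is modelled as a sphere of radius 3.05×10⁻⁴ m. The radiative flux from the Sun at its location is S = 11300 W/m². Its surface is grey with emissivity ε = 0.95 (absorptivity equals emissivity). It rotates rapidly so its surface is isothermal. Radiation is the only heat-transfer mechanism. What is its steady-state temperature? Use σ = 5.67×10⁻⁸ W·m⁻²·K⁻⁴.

At equilibrium, absorbed power = emitted power.
Absorbing cross-section = πr² = 2.922×10⁻⁷ m²; emitting surface = 4πr² = 1.169×10⁻⁶ m² (ratio 4).
εS·A_cross = εσ·A_surf·T⁴  ⇒  T⁴ = S/(4σ)   (ε cancels).
T⁴ = 11300/(4·5.67×10⁻⁸) = 4.982×10¹⁰ K⁴.
T = (4.982×10¹⁰)^(1/4).

T ≈ 472 K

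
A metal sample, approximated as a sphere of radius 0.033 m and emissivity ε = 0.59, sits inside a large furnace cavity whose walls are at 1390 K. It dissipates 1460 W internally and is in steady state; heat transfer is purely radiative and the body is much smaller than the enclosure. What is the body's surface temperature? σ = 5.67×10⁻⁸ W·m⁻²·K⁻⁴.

T ≈ 1620 K

For a small grey body in a large enclosure, net radiated power = εσA(T⁴ − T_w⁴).
Steady state: P = εσA(T⁴ − T_w⁴) with A = 4πr² = 0.01368 m².
T⁴ = P/(εσA) + T_w⁴ = 1460/(0.59·5.67×10⁻⁸·0.01368) + (1390)⁴
    = 3.189×10¹² + 3.733×10¹² = 6.922×10¹² K⁴.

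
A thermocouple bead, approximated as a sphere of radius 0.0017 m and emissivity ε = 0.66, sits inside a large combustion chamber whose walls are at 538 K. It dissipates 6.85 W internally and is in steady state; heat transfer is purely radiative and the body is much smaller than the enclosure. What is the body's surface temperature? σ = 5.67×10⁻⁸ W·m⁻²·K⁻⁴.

T ≈ 1500 K

For a small grey body in a large enclosure, net radiated power = εσA(T⁴ − T_w⁴).
Steady state: P = εσA(T⁴ − T_w⁴) with A = 4πr² = 3.632×10⁻⁵ m².
T⁴ = P/(εσA) + T_w⁴ = 6.85/(0.66·5.67×10⁻⁸·3.632×10⁻⁵) + (538)⁴
    = 5.040×10¹² + 8.378×10¹⁰ = 5.124×10¹² K⁴.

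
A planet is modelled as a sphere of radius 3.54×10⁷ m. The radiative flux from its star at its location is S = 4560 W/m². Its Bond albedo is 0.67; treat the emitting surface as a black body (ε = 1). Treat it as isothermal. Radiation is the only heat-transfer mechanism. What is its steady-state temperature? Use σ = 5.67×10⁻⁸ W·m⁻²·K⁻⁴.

T ≈ 285 K

At equilibrium, absorbed power = emitted power.
Absorbing cross-section = πr² = 3.937×10¹⁵ m²; emitting surface = 4πr² = 1.575×10¹⁶ m² (ratio 4).
(1−a)S·A_cross = εσ·A_surf·T⁴  ⇒  T⁴ = (1−a)S/(4σ).
T⁴ = 0.330·4560/(4·5.67×10⁻⁸) = 6.635×10⁹ K⁴.
T = (6.635×10⁹)^(1/4).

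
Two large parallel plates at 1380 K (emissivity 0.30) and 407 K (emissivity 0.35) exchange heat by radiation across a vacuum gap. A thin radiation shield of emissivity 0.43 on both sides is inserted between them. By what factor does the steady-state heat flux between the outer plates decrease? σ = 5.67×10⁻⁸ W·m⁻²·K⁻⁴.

factor ≈ 1.70

Without shield: q₀ = σΔ(T⁴)/(1/ε₁+1/ε₂−1) with denominator 5.190.
With shield the two gaps are in series; the resistances add: (1/ε₁+1/ε_s−1)+(1/ε_s+1/ε₂−1) = 4.659+4.183 = 8.842.
Heat-flux ratio q₀/q = 8.842/5.190.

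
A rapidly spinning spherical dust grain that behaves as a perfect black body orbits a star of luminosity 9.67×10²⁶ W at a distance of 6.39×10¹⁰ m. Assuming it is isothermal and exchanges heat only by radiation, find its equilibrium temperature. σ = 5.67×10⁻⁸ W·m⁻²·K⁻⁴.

First find the stellar flux at distance d: S = L/(4πd²) = 9.67×10²⁶/(4π·(6.39×10¹⁰)²) = 18850 W/m².
For an isothermal sphere, absorbed (1−a)S·πr² = emitted σ·4πr²·T⁴, so T⁴ = (1−a)S/(4σ).
T⁴ = 1.00·18850/(4·5.67×10⁻⁸) = 8.309×10¹⁰ K⁴.

T ≈ 537 K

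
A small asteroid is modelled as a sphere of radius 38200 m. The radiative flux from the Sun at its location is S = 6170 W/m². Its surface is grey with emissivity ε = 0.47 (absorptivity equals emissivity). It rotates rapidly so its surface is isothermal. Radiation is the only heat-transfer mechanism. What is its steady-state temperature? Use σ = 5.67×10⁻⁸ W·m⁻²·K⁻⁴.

T ≈ 406 K

At equilibrium, absorbed power = emitted power.
Absorbing cross-section = πr² = 4.584×10⁹ m²; emitting surface = 4πr² = 1.834×10¹⁰ m² (ratio 4).
εS·A_cross = εσ·A_surf·T⁴  ⇒  T⁴ = S/(4σ)   (ε cancels).
T⁴ = 6170/(4·5.67×10⁻⁸) = 2.720×10¹⁰ K⁴.
T = (2.720×10¹⁰)^(1/4).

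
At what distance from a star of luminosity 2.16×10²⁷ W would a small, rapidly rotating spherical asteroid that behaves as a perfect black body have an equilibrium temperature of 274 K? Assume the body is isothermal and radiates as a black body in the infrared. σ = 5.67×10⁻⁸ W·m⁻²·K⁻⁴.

For an isothermal black-emitting sphere, (1−a)S·πr² = σ·4πr²·T⁴ ⇒ S = 4σT⁴/(1−a).
S = 4·5.67×10⁻⁸·(274)⁴/1.00 = 1278 W/m².
Flux falls as S = L/(4πd²), so d = √(L/(4πS)) = √(2.16×10²⁷/(4π·1278)).

d ≈ 3.67×10¹¹ m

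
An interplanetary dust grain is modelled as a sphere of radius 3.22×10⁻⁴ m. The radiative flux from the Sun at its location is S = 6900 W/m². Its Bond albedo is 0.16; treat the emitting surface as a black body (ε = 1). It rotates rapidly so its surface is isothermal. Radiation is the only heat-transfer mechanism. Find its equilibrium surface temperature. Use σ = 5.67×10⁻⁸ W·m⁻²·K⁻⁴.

T ≈ 400 K

At equilibrium, absorbed power = emitted power.
Absorbing cross-section = πr² = 3.257×10⁻⁷ m²; emitting surface = 4πr² = 1.303×10⁻⁶ m² (ratio 4).
(1−a)S·A_cross = εσ·A_surf·T⁴  ⇒  T⁴ = (1−a)S/(4σ).
T⁴ = 0.840·6900/(4·5.67×10⁻⁸) = 2.556×10¹⁰ K⁴.
T = (2.556×10¹⁰)^(1/4).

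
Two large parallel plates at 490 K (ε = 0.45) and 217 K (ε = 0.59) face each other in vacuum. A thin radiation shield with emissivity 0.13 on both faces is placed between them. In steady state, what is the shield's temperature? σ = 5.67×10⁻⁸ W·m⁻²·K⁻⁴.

In steady state the net flux on the hot side equals that on the cold side.
σ(T₁⁴−T_s⁴)/D₁ = σ(T_s⁴−T₂⁴)/D₂, with D₁ = 1/ε₁+1/ε_s−1 = 8.915, D₂ = 1/ε_s+1/ε₂−1 = 8.387.
Solve for T_s⁴: T_s⁴ = (D₂·T₁⁴ + D₁·T₂⁴)/(D₁+D₂) = 2.909×10¹⁰ K⁴.

T_s ≈ 413 K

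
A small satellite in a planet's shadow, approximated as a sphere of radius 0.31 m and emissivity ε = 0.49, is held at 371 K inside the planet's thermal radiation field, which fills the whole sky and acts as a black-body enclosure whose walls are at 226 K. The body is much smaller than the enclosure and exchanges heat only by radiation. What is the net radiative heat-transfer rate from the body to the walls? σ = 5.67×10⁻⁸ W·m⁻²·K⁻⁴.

P_net ≈ 548 W

For a small grey body in a large enclosure: P_net = εσA(T_body⁴ − T_wall⁴).
A = 4πr² = 1.208 m²; T_body⁴ − T_wall⁴ = 1.895×10¹⁰ − 2.609×10⁹ = 1.634×10¹⁰ K⁴.
|P_net| = 0.49·5.67×10⁻⁸·1.208·1.634×10¹⁰.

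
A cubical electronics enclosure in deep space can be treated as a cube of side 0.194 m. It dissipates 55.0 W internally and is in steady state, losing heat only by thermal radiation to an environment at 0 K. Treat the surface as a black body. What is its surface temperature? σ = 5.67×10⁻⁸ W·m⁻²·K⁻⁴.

Steady state: internal power = radiated power, P = εσA T⁴.
Radiating area A = 6L² = 0.2258 m².
T⁴ = P/(εσA) = 55.0/(1.0·5.67×10⁻⁸·0.2258) = 4.296×10⁹ K⁴.
T = (4.296×10⁹)^(1/4).

T ≈ 256 K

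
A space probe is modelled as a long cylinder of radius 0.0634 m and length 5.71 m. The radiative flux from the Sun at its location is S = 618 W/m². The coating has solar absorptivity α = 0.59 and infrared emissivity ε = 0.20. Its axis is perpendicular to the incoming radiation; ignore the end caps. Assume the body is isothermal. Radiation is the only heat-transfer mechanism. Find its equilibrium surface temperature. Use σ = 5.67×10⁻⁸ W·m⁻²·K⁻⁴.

At equilibrium, absorbed power = emitted power.
Absorbing cross-section = 2rL = 0.7240 m²; emitting surface = 2πrL = 2.275 m² (ratio π).
αS·A_cross = εσ·A_surf·T⁴  ⇒  T⁴ = αS/(ε·πσ).
T⁴ = 0.590·618/(0.20·π·5.67×10⁻⁸) = 1.023×10¹⁰ K⁴.
T = (1.023×10¹⁰)^(1/4).

T ≈ 318 K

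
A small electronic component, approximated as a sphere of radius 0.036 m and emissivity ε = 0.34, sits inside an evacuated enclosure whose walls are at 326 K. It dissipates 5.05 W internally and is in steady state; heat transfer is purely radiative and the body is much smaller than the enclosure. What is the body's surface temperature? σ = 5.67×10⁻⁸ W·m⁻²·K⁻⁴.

For a small grey body in a large enclosure, net radiated power = εσA(T⁴ − T_w⁴).
Steady state: P = εσA(T⁴ − T_w⁴) with A = 4πr² = 0.01629 m².
T⁴ = P/(εσA) + T_w⁴ = 5.05/(0.34·5.67×10⁻⁸·0.01629) + (326)⁴
    = 1.608×10¹⁰ + 1.129×10¹⁰ = 2.738×10¹⁰ K⁴.

T ≈ 407 K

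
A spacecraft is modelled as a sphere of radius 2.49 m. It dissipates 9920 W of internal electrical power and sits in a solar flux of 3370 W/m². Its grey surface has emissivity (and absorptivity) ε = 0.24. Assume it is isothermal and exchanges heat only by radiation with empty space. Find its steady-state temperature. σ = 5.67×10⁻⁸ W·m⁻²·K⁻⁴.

At steady state, absorbed solar power + internal power = radiated power.
Absorbed: α·S·A_cross = 0.24·3370·19.48 = 15750 W (cross-section πr²).
Total input = 15750 + 9920 = 25670 W.
Radiated: εσ·A_surf·T⁴ with A_surf = 4πr² = 77.91 m².
T⁴ = 25670/(0.24·5.67×10⁻⁸·77.91) = 2.422×10¹⁰ K⁴.

T ≈ 394 K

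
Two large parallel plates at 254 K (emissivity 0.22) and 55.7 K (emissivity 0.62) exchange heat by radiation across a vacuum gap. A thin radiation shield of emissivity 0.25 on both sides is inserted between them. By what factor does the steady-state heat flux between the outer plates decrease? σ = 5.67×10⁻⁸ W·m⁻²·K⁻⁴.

Without shield: q₀ = σΔ(T⁴)/(1/ε₁+1/ε₂−1) with denominator 5.158.
With shield the two gaps are in series; the resistances add: (1/ε₁+1/ε_s−1)+(1/ε_s+1/ε₂−1) = 7.545+4.613 = 12.16.
Heat-flux ratio q₀/q = 12.16/5.158.

factor ≈ 2.36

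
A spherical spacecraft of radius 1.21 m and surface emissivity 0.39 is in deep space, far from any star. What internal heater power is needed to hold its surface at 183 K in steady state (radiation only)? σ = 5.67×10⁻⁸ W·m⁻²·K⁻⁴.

P = εσ·4πr²·T⁴.
4πr² = 18.40 m²; T⁴ = 1.122×10⁹ K⁴.
P = 0.39·5.67×10⁻⁸·18.40·1.122×10⁹.

P ≈ 456 W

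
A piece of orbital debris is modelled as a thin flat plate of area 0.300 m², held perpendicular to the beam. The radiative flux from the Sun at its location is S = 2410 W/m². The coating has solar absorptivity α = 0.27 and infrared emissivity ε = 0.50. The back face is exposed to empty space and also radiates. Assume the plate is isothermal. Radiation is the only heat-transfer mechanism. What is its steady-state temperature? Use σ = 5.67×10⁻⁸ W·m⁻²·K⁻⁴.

T ≈ 327 K

At equilibrium, absorbed power = emitted power.
Absorbing cross-section = A = 0.3000 m²; emitting surface = 2A = 0.6000 m² (ratio 2).
αS·A_cross = εσ·A_surf·T⁴  ⇒  T⁴ = αS/(ε·2σ).
T⁴ = 0.270·2410/(0.50·2·5.67×10⁻⁸) = 1.148×10¹⁰ K⁴.
T = (1.148×10¹⁰)^(1/4).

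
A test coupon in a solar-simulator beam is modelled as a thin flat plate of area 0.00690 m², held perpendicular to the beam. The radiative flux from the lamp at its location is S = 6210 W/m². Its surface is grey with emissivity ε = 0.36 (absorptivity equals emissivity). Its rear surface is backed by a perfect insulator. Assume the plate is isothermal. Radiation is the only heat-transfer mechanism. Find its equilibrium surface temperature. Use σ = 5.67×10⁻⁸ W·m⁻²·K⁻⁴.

At equilibrium, absorbed power = emitted power.
Absorbing cross-section = A = 0.006900 m²; emitting surface = A = 0.006900 m² (ratio 1).
εS·A_cross = εσ·A_surf·T⁴  ⇒  T⁴ = S/(1σ)   (ε cancels).
T⁴ = 6210/(1·5.67×10⁻⁸) = 1.095×10¹¹ K⁴.
T = (1.095×10¹¹)^(1/4).

T ≈ 575 K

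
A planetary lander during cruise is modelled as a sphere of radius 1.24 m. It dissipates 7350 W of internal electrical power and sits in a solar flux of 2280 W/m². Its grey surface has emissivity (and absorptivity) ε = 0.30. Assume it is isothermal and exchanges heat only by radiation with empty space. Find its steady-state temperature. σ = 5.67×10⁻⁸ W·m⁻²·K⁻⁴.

At steady state, absorbed solar power + internal power = radiated power.
Absorbed: α·S·A_cross = 0.30·2280·4.831 = 3304 W (cross-section πr²).
Total input = 3304 + 7350 = 10650 W.
Radiated: εσ·A_surf·T⁴ with A_surf = 4πr² = 19.32 m².
T⁴ = 10650/(0.30·5.67×10⁻⁸·19.32) = 3.242×10¹⁰ K⁴.

T ≈ 424 K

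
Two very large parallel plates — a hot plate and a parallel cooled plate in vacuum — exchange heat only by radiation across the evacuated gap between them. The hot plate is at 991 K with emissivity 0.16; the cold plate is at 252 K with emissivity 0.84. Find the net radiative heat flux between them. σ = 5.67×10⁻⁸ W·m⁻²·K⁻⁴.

q ≈ 8460 W/m²

For two infinite grey parallel plates, q = σ(T₁⁴ − T₂⁴)/(1/ε₁ + 1/ε₂ − 1).
T₁⁴ − T₂⁴ = 9.645×10¹¹ − 4.033×10⁹ = 9.605×10¹¹ K⁴.
1/ε₁ + 1/ε₂ − 1 = 6.250 + 1.190 − 1 = 6.440.
q = 5.67×10⁻⁸ × 9.605×10¹¹ / 6.440.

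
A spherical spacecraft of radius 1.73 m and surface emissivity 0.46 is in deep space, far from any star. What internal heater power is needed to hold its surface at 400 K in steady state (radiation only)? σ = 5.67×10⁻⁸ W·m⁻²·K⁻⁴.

P = εσ·4πr²·T⁴.
4πr² = 37.61 m²; T⁴ = 2.560×10¹⁰ K⁴.
P = 0.46·5.67×10⁻⁸·37.61·2.560×10¹⁰.

P ≈ 25100 W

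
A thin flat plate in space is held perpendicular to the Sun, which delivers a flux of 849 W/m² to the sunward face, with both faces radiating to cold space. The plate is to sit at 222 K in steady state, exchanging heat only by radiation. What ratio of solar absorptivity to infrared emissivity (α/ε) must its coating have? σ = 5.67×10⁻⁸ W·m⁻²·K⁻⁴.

Balance: αS·A = εσ·2A·T⁴ ⇒ α/ε = 2σT⁴/S.
α/ε = 2·5.67×10⁻⁸·(222)⁴/849 = 2·5.67×10⁻⁸·2.429×10⁹/849.

α/ε ≈ 0.324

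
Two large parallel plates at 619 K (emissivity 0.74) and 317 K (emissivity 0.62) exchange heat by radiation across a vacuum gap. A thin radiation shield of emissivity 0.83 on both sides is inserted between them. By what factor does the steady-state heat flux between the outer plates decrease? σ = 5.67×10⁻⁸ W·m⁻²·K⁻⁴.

Without shield: q₀ = σΔ(T⁴)/(1/ε₁+1/ε₂−1) with denominator 1.964.
With shield the two gaps are in series; the resistances add: (1/ε₁+1/ε_s−1)+(1/ε_s+1/ε₂−1) = 1.556+1.818 = 3.374.
Heat-flux ratio q₀/q = 3.374/1.964.

factor ≈ 1.72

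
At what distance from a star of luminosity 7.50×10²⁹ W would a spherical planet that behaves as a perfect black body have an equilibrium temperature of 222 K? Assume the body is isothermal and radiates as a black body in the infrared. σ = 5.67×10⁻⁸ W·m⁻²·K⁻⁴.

For an isothermal black-emitting sphere, (1−a)S·πr² = σ·4πr²·T⁴ ⇒ S = 4σT⁴/(1−a).
S = 4·5.67×10⁻⁸·(222)⁴/1.00 = 550.9 W/m².
Flux falls as S = L/(4πd²), so d = √(L/(4πS)) = √(7.50×10²⁹/(4π·550.9)).

d ≈ 1.04×10¹³ m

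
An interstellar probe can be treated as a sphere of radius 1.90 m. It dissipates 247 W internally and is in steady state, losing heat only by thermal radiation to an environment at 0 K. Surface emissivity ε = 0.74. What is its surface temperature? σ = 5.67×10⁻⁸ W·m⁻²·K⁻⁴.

T ≈ 107 K

Steady state: internal power = radiated power, P = εσA T⁴.
Radiating area A = 4πr² = 45.36 m².
T⁴ = P/(εσA) = 247/(0.74·5.67×10⁻⁸·45.36) = 1.298×10⁸ K⁴.
T = (1.298×10⁸)^(1/4).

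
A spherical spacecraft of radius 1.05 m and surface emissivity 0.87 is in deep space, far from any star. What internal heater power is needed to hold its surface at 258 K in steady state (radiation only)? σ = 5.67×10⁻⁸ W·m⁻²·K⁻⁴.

P = εσ·4πr²·T⁴.
4πr² = 13.85 m²; T⁴ = 4.431×10⁹ K⁴.
P = 0.87·5.67×10⁻⁸·13.85·4.431×10⁹.

P ≈ 3030 W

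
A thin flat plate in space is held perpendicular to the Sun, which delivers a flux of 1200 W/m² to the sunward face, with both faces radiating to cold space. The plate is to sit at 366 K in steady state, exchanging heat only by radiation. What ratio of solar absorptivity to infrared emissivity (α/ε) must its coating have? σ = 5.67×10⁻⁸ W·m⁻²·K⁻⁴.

α/ε ≈ 1.70

Balance: αS·A = εσ·2A·T⁴ ⇒ α/ε = 2σT⁴/S.
α/ε = 2·5.67×10⁻⁸·(366)⁴/1200 = 2·5.67×10⁻⁸·1.794×10¹⁰/1200.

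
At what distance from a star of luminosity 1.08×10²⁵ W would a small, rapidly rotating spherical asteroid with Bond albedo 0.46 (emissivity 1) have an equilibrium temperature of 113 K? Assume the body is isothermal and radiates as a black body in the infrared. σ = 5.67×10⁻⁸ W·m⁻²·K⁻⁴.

d ≈ 1.12×10¹¹ m

For an isothermal black-emitting sphere, (1−a)S·πr² = σ·4πr²·T⁴ ⇒ S = 4σT⁴/(1−a).
S = 4·5.67×10⁻⁸·(113)⁴/0.540 = 68.48 W/m².
Flux falls as S = L/(4πd²), so d = √(L/(4πS)) = √(1.08×10²⁵/(4π·68.48)).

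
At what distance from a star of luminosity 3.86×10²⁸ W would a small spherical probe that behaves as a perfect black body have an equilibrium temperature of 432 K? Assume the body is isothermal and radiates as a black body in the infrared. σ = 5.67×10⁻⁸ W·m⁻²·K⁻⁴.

d ≈ 6.24×10¹¹ m

For an isothermal black-emitting sphere, (1−a)S·πr² = σ·4πr²·T⁴ ⇒ S = 4σT⁴/(1−a).
S = 4·5.67×10⁻⁸·(432)⁴/1.00 = 7899 W/m².
Flux falls as S = L/(4πd²), so d = √(L/(4πS)) = √(3.86×10²⁸/(4π·7899)).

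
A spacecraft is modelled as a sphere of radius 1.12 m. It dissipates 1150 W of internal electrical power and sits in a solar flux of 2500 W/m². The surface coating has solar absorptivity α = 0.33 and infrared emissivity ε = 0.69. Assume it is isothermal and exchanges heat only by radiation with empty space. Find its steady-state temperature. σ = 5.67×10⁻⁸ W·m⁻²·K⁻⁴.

At steady state, absorbed solar power + internal power = radiated power.
Absorbed: α·S·A_cross = 0.33·2500·3.941 = 3251 W (cross-section πr²).
Total input = 3251 + 1150 = 4401 W.
Radiated: εσ·A_surf·T⁴ with A_surf = 4πr² = 15.76 m².
T⁴ = 4401/(0.69·5.67×10⁻⁸·15.76) = 7.137×10⁹ K⁴.

T ≈ 291 K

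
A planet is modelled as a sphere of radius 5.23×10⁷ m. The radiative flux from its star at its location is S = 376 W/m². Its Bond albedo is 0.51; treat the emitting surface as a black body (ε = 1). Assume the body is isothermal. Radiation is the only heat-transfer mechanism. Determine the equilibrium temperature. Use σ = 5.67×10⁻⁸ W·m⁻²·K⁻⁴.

T ≈ 169 K

At equilibrium, absorbed power = emitted power.
Absorbing cross-section = πr² = 8.593×10¹⁵ m²; emitting surface = 4πr² = 3.437×10¹⁶ m² (ratio 4).
(1−a)S·A_cross = εσ·A_surf·T⁴  ⇒  T⁴ = (1−a)S/(4σ).
T⁴ = 0.490·376/(4·5.67×10⁻⁸) = 8.123×10⁸ K⁴.
T = (8.123×10⁸)^(1/4).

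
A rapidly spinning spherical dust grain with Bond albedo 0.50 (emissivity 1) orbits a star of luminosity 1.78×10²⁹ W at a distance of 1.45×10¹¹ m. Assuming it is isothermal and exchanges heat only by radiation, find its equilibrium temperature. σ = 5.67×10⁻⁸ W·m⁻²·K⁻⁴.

T ≈ 1100 K

First find the stellar flux at distance d: S = L/(4πd²) = 1.78×10²⁹/(4π·(1.45×10¹¹)²) = 6.737×10⁵ W/m².
For an isothermal sphere, absorbed (1−a)S·πr² = emitted σ·4πr²·T⁴, so T⁴ = (1−a)S/(4σ).
T⁴ = 0.500·6.737×10⁵/(4·5.67×10⁻⁸) = 1.485×10¹² K⁴.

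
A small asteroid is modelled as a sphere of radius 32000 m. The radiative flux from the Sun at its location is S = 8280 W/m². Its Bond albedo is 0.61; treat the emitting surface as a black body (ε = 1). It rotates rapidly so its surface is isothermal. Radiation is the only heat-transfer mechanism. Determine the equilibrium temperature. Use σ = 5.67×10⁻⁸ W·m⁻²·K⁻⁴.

T ≈ 345 K

At equilibrium, absorbed power = emitted power.
Absorbing cross-section = πr² = 3.217×10⁹ m²; emitting surface = 4πr² = 1.287×10¹⁰ m² (ratio 4).
(1−a)S·A_cross = εσ·A_surf·T⁴  ⇒  T⁴ = (1−a)S/(4σ).
T⁴ = 0.390·8280/(4·5.67×10⁻⁸) = 1.424×10¹⁰ K⁴.
T = (1.424×10¹⁰)^(1/4).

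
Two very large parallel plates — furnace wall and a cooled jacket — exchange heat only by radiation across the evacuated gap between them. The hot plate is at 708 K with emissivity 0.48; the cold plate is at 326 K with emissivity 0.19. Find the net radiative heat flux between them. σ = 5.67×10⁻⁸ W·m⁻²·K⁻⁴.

q ≈ 2140 W/m²

For two infinite grey parallel plates, q = σ(T₁⁴ − T₂⁴)/(1/ε₁ + 1/ε₂ − 1).
T₁⁴ − T₂⁴ = 2.513×10¹¹ − 1.129×10¹⁰ = 2.400×10¹¹ K⁴.
1/ε₁ + 1/ε₂ − 1 = 2.083 + 5.263 − 1 = 6.346.
q = 5.67×10⁻⁸ × 2.400×10¹¹ / 6.346.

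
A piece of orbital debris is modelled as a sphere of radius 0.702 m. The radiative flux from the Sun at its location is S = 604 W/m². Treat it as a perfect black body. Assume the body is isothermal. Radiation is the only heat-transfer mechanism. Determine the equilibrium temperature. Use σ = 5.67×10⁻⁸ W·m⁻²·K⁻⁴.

T ≈ 227 K

At equilibrium, absorbed power = emitted power.
Absorbing cross-section = πr² = 1.548 m²; emitting surface = 4πr² = 6.193 m² (ratio 4).
S·A_cross = εσ·A_surf·T⁴  ⇒  T⁴ = S/(4σ).
T⁴ = 1.00·604/(4·5.67×10⁻⁸) = 2.663×10⁹ K⁴.
T = (2.663×10⁹)^(1/4).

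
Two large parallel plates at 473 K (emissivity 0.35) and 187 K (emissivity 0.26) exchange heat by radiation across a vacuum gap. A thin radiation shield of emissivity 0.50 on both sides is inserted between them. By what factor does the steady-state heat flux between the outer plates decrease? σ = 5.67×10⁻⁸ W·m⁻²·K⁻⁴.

Without shield: q₀ = σΔ(T⁴)/(1/ε₁+1/ε₂−1) with denominator 5.703.
With shield the two gaps are in series; the resistances add: (1/ε₁+1/ε_s−1)+(1/ε_s+1/ε₂−1) = 3.857+4.846 = 8.703.
Heat-flux ratio q₀/q = 8.703/5.703.

factor ≈ 1.53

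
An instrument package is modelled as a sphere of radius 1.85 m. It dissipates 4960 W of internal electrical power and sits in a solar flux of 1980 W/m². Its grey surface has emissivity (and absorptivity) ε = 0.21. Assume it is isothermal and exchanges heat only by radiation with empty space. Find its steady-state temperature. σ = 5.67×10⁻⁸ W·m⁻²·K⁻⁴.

At steady state, absorbed solar power + internal power = radiated power.
Absorbed: α·S·A_cross = 0.21·1980·10.75 = 4471 W (cross-section πr²).
Total input = 4471 + 4960 = 9431 W.
Radiated: εσ·A_surf·T⁴ with A_surf = 4πr² = 43.01 m².
T⁴ = 9431/(0.21·5.67×10⁻⁸·43.01) = 1.842×10¹⁰ K⁴.

T ≈ 368 K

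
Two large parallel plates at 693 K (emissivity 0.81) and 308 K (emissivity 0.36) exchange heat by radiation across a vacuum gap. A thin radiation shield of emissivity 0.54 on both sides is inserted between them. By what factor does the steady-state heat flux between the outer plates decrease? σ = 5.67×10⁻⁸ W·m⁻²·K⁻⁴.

Without shield: q₀ = σΔ(T⁴)/(1/ε₁+1/ε₂−1) with denominator 3.012.
With shield the two gaps are in series; the resistances add: (1/ε₁+1/ε_s−1)+(1/ε_s+1/ε₂−1) = 2.086+3.630 = 5.716.
Heat-flux ratio q₀/q = 5.716/3.012.

factor ≈ 1.90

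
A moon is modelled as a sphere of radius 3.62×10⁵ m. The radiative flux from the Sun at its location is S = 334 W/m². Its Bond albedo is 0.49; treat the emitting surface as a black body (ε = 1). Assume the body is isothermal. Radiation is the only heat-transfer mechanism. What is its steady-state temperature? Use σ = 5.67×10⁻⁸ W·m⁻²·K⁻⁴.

T ≈ 166 K

At equilibrium, absorbed power = emitted power.
Absorbing cross-section = πr² = 4.117×10¹¹ m²; emitting surface = 4πr² = 1.647×10¹² m² (ratio 4).
(1−a)S·A_cross = εσ·A_surf·T⁴  ⇒  T⁴ = (1−a)S/(4σ).
T⁴ = 0.510·334/(4·5.67×10⁻⁸) = 7.511×10⁸ K⁴.
T = (7.511×10⁸)^(1/4).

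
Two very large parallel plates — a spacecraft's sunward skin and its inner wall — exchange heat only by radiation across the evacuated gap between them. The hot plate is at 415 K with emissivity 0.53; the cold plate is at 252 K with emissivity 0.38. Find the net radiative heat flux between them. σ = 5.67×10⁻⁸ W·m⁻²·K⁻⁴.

For two infinite grey parallel plates, q = σ(T₁⁴ − T₂⁴)/(1/ε₁ + 1/ε₂ − 1).
T₁⁴ − T₂⁴ = 2.966×10¹⁰ − 4.033×10⁹ = 2.563×10¹⁰ K⁴.
1/ε₁ + 1/ε₂ − 1 = 1.887 + 2.632 − 1 = 3.518.
q = 5.67×10⁻⁸ × 2.563×10¹⁰ / 3.518.

q ≈ 413 W/m²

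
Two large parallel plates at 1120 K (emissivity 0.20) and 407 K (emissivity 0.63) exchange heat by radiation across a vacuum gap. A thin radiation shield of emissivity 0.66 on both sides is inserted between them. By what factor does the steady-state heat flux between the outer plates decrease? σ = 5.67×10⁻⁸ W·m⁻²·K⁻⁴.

factor ≈ 1.36

Without shield: q₀ = σΔ(T⁴)/(1/ε₁+1/ε₂−1) with denominator 5.587.
With shield the two gaps are in series; the resistances add: (1/ε₁+1/ε_s−1)+(1/ε_s+1/ε₂−1) = 5.515+2.102 = 7.618.
Heat-flux ratio q₀/q = 7.618/5.587.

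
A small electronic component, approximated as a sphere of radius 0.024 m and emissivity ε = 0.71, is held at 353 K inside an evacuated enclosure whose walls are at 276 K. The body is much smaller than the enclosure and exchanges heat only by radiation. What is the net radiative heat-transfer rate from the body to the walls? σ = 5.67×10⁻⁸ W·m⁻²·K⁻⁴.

For a small grey body in a large enclosure: P_net = εσA(T_body⁴ − T_wall⁴).
A = 4πr² = 0.007238 m²; T_body⁴ − T_wall⁴ = 1.553×10¹⁰ − 5.803×10⁹ = 9.725×10⁹ K⁴.
|P_net| = 0.71·5.67×10⁻⁸·0.007238·9.725×10⁹.

P_net ≈ 2.83 W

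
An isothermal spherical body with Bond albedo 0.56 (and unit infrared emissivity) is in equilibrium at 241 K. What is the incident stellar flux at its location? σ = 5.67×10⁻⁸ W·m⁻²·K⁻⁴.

S ≈ 1740 W/m²

(1−a)S·πr² = σ·4πr²·T⁴ ⇒ S = 4σT⁴/(1−a).
S = 4·5.67×10⁻⁸·3.373×10⁹/0.440.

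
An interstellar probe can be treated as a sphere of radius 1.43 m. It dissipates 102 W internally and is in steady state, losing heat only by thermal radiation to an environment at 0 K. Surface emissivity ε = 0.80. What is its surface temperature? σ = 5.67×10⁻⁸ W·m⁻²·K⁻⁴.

Steady state: internal power = radiated power, P = εσA T⁴.
Radiating area A = 4πr² = 25.70 m².
T⁴ = P/(εσA) = 102/(0.80·5.67×10⁻⁸·25.70) = 8.751×10⁷ K⁴.
T = (8.751×10⁷)^(1/4).

T ≈ 96.7 K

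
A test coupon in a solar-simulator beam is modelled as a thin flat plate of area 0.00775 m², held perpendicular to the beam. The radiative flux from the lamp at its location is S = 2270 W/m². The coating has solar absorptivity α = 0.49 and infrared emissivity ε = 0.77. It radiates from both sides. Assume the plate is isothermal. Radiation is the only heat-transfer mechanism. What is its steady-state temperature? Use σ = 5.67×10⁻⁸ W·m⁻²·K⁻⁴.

T ≈ 336 K

At equilibrium, absorbed power = emitted power.
Absorbing cross-section = A = 0.007750 m²; emitting surface = 2A = 0.01550 m² (ratio 2).
αS·A_cross = εσ·A_surf·T⁴  ⇒  T⁴ = αS/(ε·2σ).
T⁴ = 0.490·2270/(0.77·2·5.67×10⁻⁸) = 1.274×10¹⁰ K⁴.
T = (1.274×10¹⁰)^(1/4).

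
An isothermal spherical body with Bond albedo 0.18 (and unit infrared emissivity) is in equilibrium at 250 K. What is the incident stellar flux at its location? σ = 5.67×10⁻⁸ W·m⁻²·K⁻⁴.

(1−a)S·πr² = σ·4πr²·T⁴ ⇒ S = 4σT⁴/(1−a).
S = 4·5.67×10⁻⁸·3.906×10⁹/0.820.

S ≈ 1080 W/m²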